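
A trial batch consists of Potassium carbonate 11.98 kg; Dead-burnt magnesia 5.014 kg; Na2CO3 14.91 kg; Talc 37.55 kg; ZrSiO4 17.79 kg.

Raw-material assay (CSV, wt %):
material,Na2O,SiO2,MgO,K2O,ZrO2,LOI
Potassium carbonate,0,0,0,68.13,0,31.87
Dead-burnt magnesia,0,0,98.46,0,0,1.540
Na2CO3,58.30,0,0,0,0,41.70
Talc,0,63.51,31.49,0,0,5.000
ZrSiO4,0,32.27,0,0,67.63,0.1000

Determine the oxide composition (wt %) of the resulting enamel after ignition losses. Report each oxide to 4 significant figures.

Mid-chain values are printed (rounded to 4 significant figures) within the worked lines; all arithmetic maintains full precision through the solve — every reported number is rounded once only. Derived quantities (totals, the yield, LOI, the five compositions, net glass mass) are recomputed at full precision starting from the weights for 75.24 kg of glass, as set out in question or answer.
Oxide-by-oxide delivered mass:
  Na2O: 14.91·0.5830 = 8.693 kg
  SiO2: 37.55·0.6351 + 17.79·0.3227 = 29.59 kg
  MgO: 5.014·0.9846 + 37.55·0.3149 = 16.76 kg
  K2O: 11.98·0.6813 = 8.162 kg
  ZrO2: 17.79·0.6763 = 12.03 kg
LOI: 11.98·0.3187 + 5.014·0.01540 + 14.91·0.4170 + 37.55·0.05000 + 17.79·0.001000 = 12.01 kg
The glass mass, total less LOI, = 87.24 − 12.01 = 75.24 kg (= Σ oxide masses)
oxide / glass × 100 gives the wt %

Glass mass = 75.24 kg (batch 87.24 − LOI 12.01).
Composition: Na2O 11.55%, SiO2 39.33%, MgO 22.28%, K2O 10.85%, ZrO2 15.99%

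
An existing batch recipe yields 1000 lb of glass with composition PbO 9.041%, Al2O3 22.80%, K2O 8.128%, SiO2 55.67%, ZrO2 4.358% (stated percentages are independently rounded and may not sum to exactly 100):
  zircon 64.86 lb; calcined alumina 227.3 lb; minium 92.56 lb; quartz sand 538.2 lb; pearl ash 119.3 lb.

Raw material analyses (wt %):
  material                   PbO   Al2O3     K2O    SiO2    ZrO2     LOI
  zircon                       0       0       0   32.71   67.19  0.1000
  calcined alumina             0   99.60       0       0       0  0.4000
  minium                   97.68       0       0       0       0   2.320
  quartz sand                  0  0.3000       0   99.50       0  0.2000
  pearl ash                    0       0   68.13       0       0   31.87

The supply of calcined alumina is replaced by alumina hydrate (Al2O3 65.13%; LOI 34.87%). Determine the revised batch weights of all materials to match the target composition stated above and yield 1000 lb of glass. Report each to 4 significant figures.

The intermediate values appear rounded to 4 significant digits at each printed step — the whole derivation carries full float precision at every stage — each reported figure is rounded exactly once. All derived quantities are recomputed from the batch weights on 1000 lb of glass at exact precision (LOI, glass mass, five oxide percentages, the yield, the totals) exactly as shown in either problem or answer.
The oxide mass targets at 1000 lb glass:
  PbO: 9.041% × 1000 = 90.41 lb
  Al2O3: 22.80% × 1000 = 228.0 lb
  K2O: 8.128% × 1000 = 81.28 lb
  SiO2: 55.67% × 1000 = 556.7 lb
  ZrO2: 4.358% × 1000 = 43.58 lb
Mass-balance tally per oxide on the weights just shown, against the basis in use (sum by sum, the targets are met inside rounding margins):
  PbO: 92.56·0.9768 = 90.41 lb (target 90.41 lb)
  Al2O3: 347.6·0.6513 + 538.2·0.003000 = 228.0 lb (target 228.0 lb)
  K2O: 119.3·0.6813 = 81.28 lb (target 81.28 lb)
  SiO2: 64.86·0.3271 + 538.2·0.9950 = 556.7 lb (target 556.7 lb)
  ZrO2: 64.86·0.6719 = 43.58 lb (target 43.58 lb)
Glass-mass bookkeeping: Σ batch − LOI loss = 1000 lb (the targets, summed, come to 1000 lb; basis as stated: 1000 lb — gaps are rounding artifacts).
Summing the batch: Σ batch = 1163 lb; loss to ignition Σ batch·LOI = 162.5 lb; yield = glass ÷ total batch = 86.02%.

Revised batch per 1000 lb glass:
  zircon: 64.86 lb
  alumina hydrate: 347.6 lb
  minium: 92.56 lb
  quartz sand: 538.2 lb
  pearl ash: 119.3 lb
Total batch = 1163 lb; LOI loss = 162.5 lb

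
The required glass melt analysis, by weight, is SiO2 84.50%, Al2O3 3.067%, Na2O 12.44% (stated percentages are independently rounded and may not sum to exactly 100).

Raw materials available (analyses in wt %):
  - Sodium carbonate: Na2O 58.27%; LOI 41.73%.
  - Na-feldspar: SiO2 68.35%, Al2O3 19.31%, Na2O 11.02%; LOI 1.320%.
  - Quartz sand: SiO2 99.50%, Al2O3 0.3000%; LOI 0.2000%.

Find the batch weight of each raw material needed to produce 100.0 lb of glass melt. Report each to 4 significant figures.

All arithmetic keeps full precision at all times; intermediates are shown (rounded to 4 significant digits) across the worked steps. Every reported figure takes exactly one rounding — derived quantities, including the three compositions, net glass mass, totals, LOI, the yield, are re-derived from the weighed amounts at 100.0 lb of glass in full float precision, as written in question or answer.
Target oxide masses per 100.0 lb glass melt:
  SiO2: 84.50% × 100.0 = 84.50 lb
  Al2O3: 3.067% × 100.0 = 3.067 lb
  Na2O: 12.44% × 100.0 = 12.44 lb
Balance tally, oxide-wise, from the weights as reported, under the basis named above (every target is met by its sum once rounding is allowed for):
  SiO2: 14.72·0.6835 + 74.81·0.9950 = 84.50 lb (target 84.50 lb)
  Al2O3: 14.72·0.1931 + 74.81·0.003000 = 3.067 lb (target 3.067 lb)
  Na2O: 18.56·0.5827 + 14.72·0.1102 = 12.44 lb (target 12.44 lb)
Glass-mass sanity pass: total batch − LOI = 100.0 lb (summing oxide targets gives 100.0 lb; versus the stated basis of 100.0 lb — deltas are rounding alone).
Batch grand total — Σ batch = 108.1 lb; LOI removed, Σ of batch·LOI: 8.089 lb; yield = glass ÷ total batch = 92.52%.

Batch per 100.0 lb glass melt:
  Sodium carbonate: 18.56 lb
  Na-feldspar: 14.72 lb
  Quartz sand: 74.81 lb
Total batch = 108.1 lb; LOI loss = 8.089 lb; yield = 92.52%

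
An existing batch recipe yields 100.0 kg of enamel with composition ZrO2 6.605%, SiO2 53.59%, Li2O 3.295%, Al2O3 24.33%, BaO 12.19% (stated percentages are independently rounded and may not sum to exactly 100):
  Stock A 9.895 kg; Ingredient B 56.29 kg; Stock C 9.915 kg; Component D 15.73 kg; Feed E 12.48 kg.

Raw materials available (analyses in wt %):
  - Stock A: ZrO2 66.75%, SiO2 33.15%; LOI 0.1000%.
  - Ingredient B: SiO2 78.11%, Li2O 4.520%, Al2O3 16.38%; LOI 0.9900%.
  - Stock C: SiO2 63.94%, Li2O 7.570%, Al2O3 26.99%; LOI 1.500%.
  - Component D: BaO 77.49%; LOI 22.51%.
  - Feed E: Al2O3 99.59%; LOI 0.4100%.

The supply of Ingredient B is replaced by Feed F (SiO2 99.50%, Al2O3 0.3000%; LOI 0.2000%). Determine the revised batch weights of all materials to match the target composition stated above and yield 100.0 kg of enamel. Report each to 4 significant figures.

Revised batch per 100.0 kg enamel:
  Stock A: 9.895 kg
  Feed F: 22.59 kg
  Stock C: 43.53 kg
  Component D: 15.73 kg
  Feed E: 12.57 kg
Total batch = 104.3 kg; LOI loss = 4.300 kg

Mid-chain values appear, with 4-significant-digit rounding, within the worked lines. The working math carries full float precision from start to finish; a single rounding finalizes each reported value. Derived quantities (ignition loss, net glass mass, the yield, the five compositions, totals) are re-derived from the batch weights for 100.0 kg of glass in full float precision, precisely as stated by the problem or answer text.
Oxide mass targets, per 100.0 kg enamel:
  ZrO2: 6.605% × 100.0 = 6.605 kg
  SiO2: 53.59% × 100.0 = 53.59 kg
  Li2O: 3.295% × 100.0 = 3.295 kg
  Al2O3: 24.33% × 100.0 = 24.33 kg
  BaO: 12.19% × 100.0 = 12.19 kg
Sums-versus-targets review per the reported batch figures, versus the basis set out (target by target, the sums agree exact up to rounding of places):
  ZrO2: 9.895·0.6675 = 6.605 kg (target 6.605 kg)
  SiO2: 9.895·0.3315 + 22.59·0.9950 + 43.53·0.6394 = 53.59 kg (target 53.59 kg)
  Li2O: 43.53·0.07570 = 3.295 kg (target 3.295 kg)
  Al2O3: 22.59·0.003000 + 43.53·0.2699 + 12.57·0.9959 = 24.33 kg (target 24.33 kg)
  BaO: 15.73·0.7749 = 12.19 kg (target 12.19 kg)
Auditing the glass mass value: total charge less LOI = 100.0 kg (oxide target masses add up to 100.0 kg; versus the stated basis of 100.0 kg — differing by rounding only).
Batch grand total — Σ batch = 104.3 kg; LOI loss = Σ batch·LOI = 4.300 kg; yield = glass ÷ total batch = 95.88%.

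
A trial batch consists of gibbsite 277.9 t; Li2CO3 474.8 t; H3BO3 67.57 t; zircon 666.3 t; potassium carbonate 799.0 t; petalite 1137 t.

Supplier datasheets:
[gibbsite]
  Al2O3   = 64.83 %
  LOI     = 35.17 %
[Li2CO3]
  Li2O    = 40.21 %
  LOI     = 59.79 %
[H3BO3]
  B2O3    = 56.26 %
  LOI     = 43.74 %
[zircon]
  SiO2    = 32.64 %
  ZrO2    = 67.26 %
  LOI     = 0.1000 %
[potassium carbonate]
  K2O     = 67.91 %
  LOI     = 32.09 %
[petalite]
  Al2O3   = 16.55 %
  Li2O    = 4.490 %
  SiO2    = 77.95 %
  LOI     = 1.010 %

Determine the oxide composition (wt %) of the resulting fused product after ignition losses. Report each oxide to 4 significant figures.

Glass mass = 2743 t (batch 3423 − LOI 679.7).
Composition: Al2O3 13.43%, Li2O 8.822%, SiO2 40.24%, K2O 19.78%, ZrO2 16.34%, B2O3 1.386%

Mid-chain values are shown with 4-significant-figure rounding as written. All arithmetic carries exact precision from start to finish. Exactly one rounding is applied to each reported number — all derived quantities are computed starting from the weights per 2743 t of glass in full precision (yield, the totals, six oxide percentages, ignition loss, net glass mass), as set out in the problem or answer text.
Mass of each oxide from the mix:
  Al2O3: 277.9·0.6483 + 1137·0.1655 = 368.3 t
  Li2O: 474.8·0.4021 + 1137·0.04490 = 242.0 t
  SiO2: 666.3·0.3264 + 1137·0.7795 = 1104 t
  K2O: 799.0·0.6791 = 542.6 t
  ZrO2: 666.3·0.6726 = 448.2 t
  B2O3: 67.57·0.5626 = 38.01 t
LOI: 277.9·0.3517 + 474.8·0.5979 + 67.57·0.4374 + 666.3·0.001000 + 799.0·0.3209 + 1137·0.01010 = 679.7 t
Glass = total batch minus LOI = 3423 − 679.7 = 2743 t (the oxide masses sum to this)
each wt % is 100 × oxide ÷ glass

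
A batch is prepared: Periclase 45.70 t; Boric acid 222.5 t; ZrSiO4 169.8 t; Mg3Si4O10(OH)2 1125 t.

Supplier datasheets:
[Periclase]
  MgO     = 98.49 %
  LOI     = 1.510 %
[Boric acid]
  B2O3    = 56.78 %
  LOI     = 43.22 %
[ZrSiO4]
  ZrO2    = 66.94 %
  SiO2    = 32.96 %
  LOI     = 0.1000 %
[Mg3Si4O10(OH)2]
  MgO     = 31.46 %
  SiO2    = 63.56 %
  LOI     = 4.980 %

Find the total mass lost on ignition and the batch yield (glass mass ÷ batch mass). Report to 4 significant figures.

LOI loss = 153.0 t; glass = 1410 t; yield = 90.21%

Each numeric step carries full precision at each step; in-progress results are shown with 4-significant-digit rounding at each printed step; a single rounding completes every reported figure. All derived quantities are carried in exact precision (net glass mass, the four compositions, the yield, ignition loss, totals) from the batch weights for 1410 t of glass, exactly as printed in the problem or answer text.
Material-by-material LOI:
  Periclase: 45.70 × 0.01510 = 0.6901 t
  Boric acid: 222.5 × 0.4322 = 96.16 t
  ZrSiO4: 169.8 × 0.001000 = 0.1698 t
  Mg3Si4O10(OH)2: 1125 × 0.04980 = 56.02 t
Total LOI = 153.0 t
Glass = batch − LOI = 1563 − 153.0 = 1410 t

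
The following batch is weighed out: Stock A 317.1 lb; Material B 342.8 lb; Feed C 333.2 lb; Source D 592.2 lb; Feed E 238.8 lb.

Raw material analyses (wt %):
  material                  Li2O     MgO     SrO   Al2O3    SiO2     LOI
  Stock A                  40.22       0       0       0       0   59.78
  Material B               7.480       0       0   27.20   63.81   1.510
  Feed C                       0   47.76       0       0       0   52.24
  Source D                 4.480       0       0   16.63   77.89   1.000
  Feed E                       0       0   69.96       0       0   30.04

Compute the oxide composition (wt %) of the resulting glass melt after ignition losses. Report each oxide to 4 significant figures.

Glass mass = 1378 lb (batch 1824 − LOI 446.5).
Composition: Li2O 13.04%, MgO 11.55%, SrO 12.13%, Al2O3 13.92%, SiO2 49.36%

Working values appear, with 4-significant-digit rounding, on the page — every computation carries full precision at all times; exactly one rounding lands on every reported value. Derived quantities (the yield, ignition loss, net glass mass, totals, five oxide percentages) are carried at full precision using the weight values on 1378 lb of glass as set out in the problem or answer text.
Oxide masses out of the charge:
  Li2O: 317.1·0.4022 + 342.8·0.07480 + 592.2·0.04480 = 179.7 lb
  MgO: 333.2·0.4776 = 159.1 lb
  SrO: 238.8·0.6996 = 167.1 lb
  Al2O3: 342.8·0.2720 + 592.2·0.1663 = 191.7 lb
  SiO2: 342.8·0.6381 + 592.2·0.7789 = 680.0 lb
LOI: 317.1·0.5978 + 342.8·0.01510 + 333.2·0.5224 + 592.2·0.01000 + 238.8·0.3004 = 446.5 lb
The glass mass, total less LOI, = 1824 − 446.5 = 1378 lb (equal to the oxide-mass sum)
each wt % is 100 × oxide ÷ glass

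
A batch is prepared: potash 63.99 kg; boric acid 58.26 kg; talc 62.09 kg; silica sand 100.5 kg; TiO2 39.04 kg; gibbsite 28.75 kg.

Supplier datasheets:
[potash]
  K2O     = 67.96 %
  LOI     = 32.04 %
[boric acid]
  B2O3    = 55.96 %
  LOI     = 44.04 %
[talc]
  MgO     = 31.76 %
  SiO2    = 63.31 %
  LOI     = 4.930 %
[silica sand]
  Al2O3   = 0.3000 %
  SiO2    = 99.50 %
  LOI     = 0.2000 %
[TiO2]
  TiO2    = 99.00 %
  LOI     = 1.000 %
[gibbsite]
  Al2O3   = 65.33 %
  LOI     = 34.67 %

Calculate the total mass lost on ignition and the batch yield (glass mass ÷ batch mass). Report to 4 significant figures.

Intermediates are shown, rounded to 4 significant digits, between the steps; the working math holds full precision through every step. A single rounding produces every reported number — all derived quantities (totals, glass mass, ignition loss, yield, the six compositions) are re-derived from the weighed amounts per 292.8 kg of glass in exact precision as written in question or answer.
Ignition loss by material:
  potash: 63.99 × 0.3204 = 20.50 kg
  boric acid: 58.26 × 0.4404 = 25.66 kg
  talc: 62.09 × 0.04930 = 3.061 kg
  silica sand: 100.5 × 0.002000 = 0.2010 kg
  TiO2: 39.04 × 0.01000 = 0.3904 kg
  gibbsite: 28.75 × 0.3467 = 9.968 kg
Total LOI = 59.78 kg
Glass = batch − LOI = 352.6 − 59.78 = 292.8 kg

LOI loss = 59.78 kg; glass = 292.8 kg; yield = 83.05%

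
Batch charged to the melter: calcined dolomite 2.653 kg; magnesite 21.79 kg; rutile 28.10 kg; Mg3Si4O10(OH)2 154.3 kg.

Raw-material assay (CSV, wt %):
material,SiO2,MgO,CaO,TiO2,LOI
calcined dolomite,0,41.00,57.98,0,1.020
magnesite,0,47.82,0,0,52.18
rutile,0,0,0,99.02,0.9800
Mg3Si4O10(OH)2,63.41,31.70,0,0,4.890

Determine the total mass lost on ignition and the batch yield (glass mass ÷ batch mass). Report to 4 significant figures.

The intermediate values appear, with 4-significant-figure rounding, alongside each step. All arithmetic maintains full precision at each step — each reported figure is rounded a single time; the derived quantities, which include the yield, totals, LOI, four oxide percentages, net glass mass, are computed in exact precision, precisely as stated by question or answer, from the batch weights on 187.6 kg of glass.
Loss on ignition, line by line:
  calcined dolomite: 2.653 × 0.01020 = 0.02706 kg
  magnesite: 21.79 × 0.5218 = 11.37 kg
  rutile: 28.10 × 0.009800 = 0.2754 kg
  Mg3Si4O10(OH)2: 154.3 × 0.04890 = 7.545 kg
Total LOI = 19.22 kg
Glass = batch − LOI = 206.8 − 19.22 = 187.6 kg

LOI loss = 19.22 kg; glass = 187.6 kg; yield = 90.71%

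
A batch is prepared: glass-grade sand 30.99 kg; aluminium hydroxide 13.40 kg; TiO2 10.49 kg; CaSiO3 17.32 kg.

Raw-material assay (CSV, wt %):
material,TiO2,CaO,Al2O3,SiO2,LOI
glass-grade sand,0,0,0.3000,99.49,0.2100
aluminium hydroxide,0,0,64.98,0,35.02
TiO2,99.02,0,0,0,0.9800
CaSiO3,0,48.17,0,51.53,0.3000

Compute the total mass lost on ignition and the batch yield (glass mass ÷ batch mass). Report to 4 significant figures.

LOI loss = 4.913 kg; glass = 67.29 kg; yield = 93.20%

Values along the way are displayed with 4-significant-digit rounding in the printout. Each numeric step runs at exact precision at every stage — every reported number takes a single rounding. Derived quantities, including LOI, totals, glass mass, four oxide percentages, the yield, are carried from the batch weights for 67.29 kg of glass at full precision, as they appear in either problem or answer.
Material-by-material LOI:
  glass-grade sand: 30.99 × 0.002100 = 0.06508 kg
  aluminium hydroxide: 13.40 × 0.3502 = 4.693 kg
  TiO2: 10.49 × 0.009800 = 0.1028 kg
  CaSiO3: 17.32 × 0.003000 = 0.05196 kg
Total LOI = 4.913 kg
Glass = batch − LOI = 72.20 − 4.913 = 67.29 kg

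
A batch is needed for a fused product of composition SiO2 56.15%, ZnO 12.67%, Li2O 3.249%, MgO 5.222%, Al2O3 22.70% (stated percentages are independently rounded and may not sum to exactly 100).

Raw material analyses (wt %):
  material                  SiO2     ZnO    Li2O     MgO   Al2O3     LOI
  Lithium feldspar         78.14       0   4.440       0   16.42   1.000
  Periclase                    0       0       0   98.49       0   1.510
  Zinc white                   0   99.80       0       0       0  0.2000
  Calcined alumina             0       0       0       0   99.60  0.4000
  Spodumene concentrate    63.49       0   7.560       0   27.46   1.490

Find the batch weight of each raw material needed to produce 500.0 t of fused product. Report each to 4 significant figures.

All internal work maintains full precision all the way through — values along the way are displayed (rounded to 4 significant digits) when written out; a single rounding finalizes every reported result — derived quantities, which include yield, net glass mass, the totals, ignition loss, five oxide percentages, are re-derived at full float precision, as written in question or answer, starting from the weights on 500.0 t of glass.
Oxide mass targets, per 500.0 t fused product:
  SiO2: 56.15% × 500.0 = 280.8 t
  ZnO: 12.67% × 500.0 = 63.35 t
  Li2O: 3.249% × 500.0 = 16.24 t
  MgO: 5.222% × 500.0 = 26.11 t
  Al2O3: 22.70% × 500.0 = 113.5 t
Sums-versus-targets review applying the batch weights above, for the quoted basis mass (oxide sums agree with the targets modulo rounding of the values):
  SiO2: 353.3·0.7814 + 7.400·0.6349 = 280.8 t (target 280.8 t)
  ZnO: 63.48·0.9980 = 63.35 t (target 63.35 t)
  Li2O: 353.3·0.04440 + 7.400·0.07560 = 16.25 t (target 16.24 t)
  MgO: 26.51·0.9849 = 26.11 t (target 26.11 t)
  Al2O3: 353.3·0.1642 + 53.67·0.9960 + 7.400·0.2746 = 113.5 t (target 113.5 t)
Consistency of the glass mass: Σ batch − LOI loss = 500.0 t (oxide target masses add up to 500.0 t; basis as stated: 500.0 t — any gap is answer rounding).
Summing the batch: Σ batch = 504.4 t; LOI removed, Σ of batch·LOI: 4.385 t; the yield ratio, glass ÷ batch: 99.13%.

Batch per 500.0 t fused product:
  Lithium feldspar: 353.3 t
  Periclase: 26.51 t
  Zinc white: 63.48 t
  Calcined alumina: 53.67 t
  Spodumene concentrate: 7.400 t
Total batch = 504.4 t; LOI loss = 4.385 t; yield = 99.13%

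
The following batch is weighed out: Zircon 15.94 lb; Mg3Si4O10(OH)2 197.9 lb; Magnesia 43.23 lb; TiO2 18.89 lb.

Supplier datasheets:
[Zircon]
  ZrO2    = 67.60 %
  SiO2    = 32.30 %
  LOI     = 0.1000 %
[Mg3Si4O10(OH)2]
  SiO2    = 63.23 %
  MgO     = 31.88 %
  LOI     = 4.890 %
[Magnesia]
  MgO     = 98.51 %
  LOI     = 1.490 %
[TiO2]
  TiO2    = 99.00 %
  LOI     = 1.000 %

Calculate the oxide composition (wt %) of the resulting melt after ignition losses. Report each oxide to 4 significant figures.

Values along the way are printed, with 4-significant-figure rounding, across the worked steps — every computation runs at full precision at each step; every reported value receives exactly one rounding; derived quantities, which include totals, the yield, four oxide percentages, net glass mass, ignition loss, are computed at full precision, exactly as shown in question or answer, from the weighed amounts at 265.4 lb of glass.
Oxide masses out of the charge:
  ZrO2: 15.94·0.6760 = 10.78 lb
  SiO2: 15.94·0.3230 + 197.9·0.6323 = 130.3 lb
  TiO2: 18.89·0.9900 = 18.70 lb
  MgO: 197.9·0.3188 + 43.23·0.9851 = 105.7 lb
LOI: 15.94·0.001000 + 197.9·0.04890 + 43.23·0.01490 + 18.89·0.01000 = 10.53 lb
The glass mass, total less LOI, = 276.0 − 10.53 = 265.4 lb (= Σ oxide masses)
percent by weight: oxide/glass ×100

Glass mass = 265.4 lb (batch 276.0 − LOI 10.53).
Composition: ZrO2 4.060%, SiO2 49.08%, TiO2 7.045%, MgO 39.81%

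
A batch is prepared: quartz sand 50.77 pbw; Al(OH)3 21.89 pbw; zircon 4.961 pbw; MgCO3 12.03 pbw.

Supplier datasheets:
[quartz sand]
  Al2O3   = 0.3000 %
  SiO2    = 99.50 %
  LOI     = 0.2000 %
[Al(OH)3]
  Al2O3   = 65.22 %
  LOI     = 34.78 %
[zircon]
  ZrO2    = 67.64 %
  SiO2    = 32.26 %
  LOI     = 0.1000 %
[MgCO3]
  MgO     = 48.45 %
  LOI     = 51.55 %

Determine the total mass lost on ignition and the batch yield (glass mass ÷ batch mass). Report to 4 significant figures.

LOI loss = 13.92 pbw; glass = 75.73 pbw; yield = 84.47%

Each numeric step runs at exact precision throughout; values along the way appear, with 4-significant-figure rounding, as written. Each reported number receives exactly one rounding — all derived quantities (four oxide percentages, the totals, yield, ignition loss, glass mass) are carried starting from the weights for 75.73 pbw of glass at exact precision, exactly as shown in either problem or answer.
LOI of each material in turn:
  quartz sand: 50.77 × 0.002000 = 0.1015 pbw
  Al(OH)3: 21.89 × 0.3478 = 7.613 pbw
  zircon: 4.961 × 0.001000 = 0.004961 pbw
  MgCO3: 12.03 × 0.5155 = 6.201 pbw
Total LOI = 13.92 pbw
Glass = batch − LOI = 89.65 − 13.92 = 75.73 pbw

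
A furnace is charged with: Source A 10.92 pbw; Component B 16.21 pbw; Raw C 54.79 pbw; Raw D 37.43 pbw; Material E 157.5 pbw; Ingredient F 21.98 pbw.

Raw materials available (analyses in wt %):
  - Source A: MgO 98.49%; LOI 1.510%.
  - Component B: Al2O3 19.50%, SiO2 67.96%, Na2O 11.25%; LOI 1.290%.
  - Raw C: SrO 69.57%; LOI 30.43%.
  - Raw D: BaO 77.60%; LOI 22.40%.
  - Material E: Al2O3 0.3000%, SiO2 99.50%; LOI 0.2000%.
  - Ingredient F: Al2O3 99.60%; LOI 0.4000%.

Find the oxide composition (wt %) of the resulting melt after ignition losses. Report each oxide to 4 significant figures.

Every computation runs at full precision through every step — in-progress results are shown, with 4-significant-figure rounding, in the printout; exactly one rounding is applied to each reported number; all derived quantities (the totals, net glass mass, yield, six oxide percentages, ignition loss) are recomputed from the weighed amounts per 273.0 pbw of glass at full float precision as they appear in problem or answer.
Oxide-by-oxide delivered mass:
  Al2O3: 16.21·0.1950 + 157.5·0.003000 + 21.98·0.9960 = 25.53 pbw
  SiO2: 16.21·0.6796 + 157.5·0.9950 = 167.7 pbw
  MgO: 10.92·0.9849 = 10.76 pbw
  BaO: 37.43·0.7760 = 29.05 pbw
  Na2O: 16.21·0.1125 = 1.824 pbw
  SrO: 54.79·0.6957 = 38.12 pbw
LOI: 10.92·0.01510 + 16.21·0.01290 + 54.79·0.3043 + 37.43·0.2240 + 157.5·0.002000 + 21.98·0.004000 = 25.83 pbw
Net of LOI, the glass mass = 298.8 − 25.83 = 273.0 pbw (consistent with Σ oxide mass)
wt %: oxide over glass, times 100

Glass mass = 273.0 pbw (batch 298.8 − LOI 25.83).
Composition: Al2O3 9.350%, SiO2 61.44%, MgO 3.940%, BaO 10.64%, Na2O 0.6680%, SrO 13.96%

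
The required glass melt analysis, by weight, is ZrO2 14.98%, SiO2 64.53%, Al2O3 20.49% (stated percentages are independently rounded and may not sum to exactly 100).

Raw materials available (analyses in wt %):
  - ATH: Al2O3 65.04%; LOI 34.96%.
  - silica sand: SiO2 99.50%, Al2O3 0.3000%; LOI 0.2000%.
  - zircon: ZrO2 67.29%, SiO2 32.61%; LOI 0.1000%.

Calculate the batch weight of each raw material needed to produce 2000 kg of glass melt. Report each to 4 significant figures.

In-progress results are displayed, rounded to 4 significant digits, across the worked steps; the whole derivation maintains full precision from start to finish. Each reported number is rounded once only; the derived quantities (ignition loss, glass mass, yield, totals, the three compositions) are recomputed in exact precision using the weight values on 2000 kg of glass, as they appear in problem or answer.
Target oxide masses per 2000 kg glass melt:
  ZrO2: 14.98% × 2000 = 299.6 kg
  SiO2: 64.53% × 2000 = 1291 kg
  Al2O3: 20.49% × 2000 = 409.8 kg
Per-oxide balance check using the reported weights, versus the basis set out (delivered sums recover each target within answer rounding):
  ZrO2: 445.2·0.6729 = 299.6 kg (target 299.6 kg)
  SiO2: 1151·0.9950 + 445.2·0.3261 = 1290 kg (target 1291 kg)
  Al2O3: 624.8·0.6504 + 1151·0.003000 = 409.8 kg (target 409.8 kg)
Glass-mass bookkeeping: the batch minus its LOI: 2000 kg (the Σ of target masses is 2000 kg; versus the stated basis of 2000 kg — deltas are rounding alone).
Adding the batch up: Σ batch = 2221 kg; LOI loss = Σ batch·LOI = 221.2 kg; yield: glass divided by total = 90.04%.

Batch per 2000 kg glass melt:
  ATH: 624.8 kg
  silica sand: 1151 kg
  zircon: 445.2 kg
Total batch = 2221 kg; LOI loss = 221.2 kg; yield = 90.04%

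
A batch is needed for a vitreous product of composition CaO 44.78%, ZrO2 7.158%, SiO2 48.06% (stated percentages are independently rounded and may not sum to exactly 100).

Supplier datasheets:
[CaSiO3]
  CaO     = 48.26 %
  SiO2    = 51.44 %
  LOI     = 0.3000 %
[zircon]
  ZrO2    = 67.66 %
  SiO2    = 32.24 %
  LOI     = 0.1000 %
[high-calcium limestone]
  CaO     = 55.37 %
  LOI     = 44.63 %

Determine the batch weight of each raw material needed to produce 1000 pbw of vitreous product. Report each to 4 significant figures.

Values along the way are printed (rounded to four significant figures) in the printout — each numeric step holds full float precision through the solve; every reported result undergoes a single rounding. Derived quantities (totals, LOI, the three compositions, yield, net glass mass) are computed from the weighed amounts for 1000 pbw of glass at full float precision as given in question or answer.
Target masses of each oxide per 1000 pbw vitreous product:
  CaO: 44.78% × 1000 = 447.8 pbw
  ZrO2: 7.158% × 1000 = 71.58 pbw
  SiO2: 48.06% × 1000 = 480.6 pbw
Mass-balance tally per oxide with the batch weights as given, under the basis named above (delivered sums recover each target exact up to rounding of places):
  CaO: 868.0·0.4826 + 52.21·0.5537 = 447.8 pbw (target 447.8 pbw)
  ZrO2: 105.8·0.6766 = 71.58 pbw (target 71.58 pbw)
  SiO2: 868.0·0.5144 + 105.8·0.3224 = 480.6 pbw (target 480.6 pbw)
Mass balance on the glass: the batch minus its LOI: 1000 pbw (targets for the oxides total 1000 pbw; stated basis 1000 pbw — gaps are rounding artifacts).
Batch grand total — Σ batch = 1026 pbw; the LOI term Σ batch·LOI equals 26.01 pbw; glass ÷ batch gives a yield of 97.46%.

Batch per 1000 pbw vitreous product:
  CaSiO3: 868.0 pbw
  zircon: 105.8 pbw
  high-calcium limestone: 52.21 pbw
Total batch = 1026 pbw; LOI loss = 26.01 pbw; yield = 97.46%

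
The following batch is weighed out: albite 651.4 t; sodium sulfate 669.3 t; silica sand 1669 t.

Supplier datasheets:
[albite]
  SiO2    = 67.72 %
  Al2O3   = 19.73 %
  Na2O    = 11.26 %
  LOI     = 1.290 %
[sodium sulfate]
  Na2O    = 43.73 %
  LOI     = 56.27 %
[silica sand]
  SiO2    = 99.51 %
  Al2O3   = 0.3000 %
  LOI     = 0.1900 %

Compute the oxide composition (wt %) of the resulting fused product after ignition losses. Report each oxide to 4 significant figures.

Glass mass = 2602 t (batch 2990 − LOI 388.2).
Composition: SiO2 80.80%, Al2O3 5.133%, Na2O 14.07%

All internal work holds exact precision in all steps — the intermediate values are shown rounded to four significant digits in the printout. Each reported result takes just one rounding — the derived quantities (glass mass, totals, the three compositions, the yield, ignition loss) are re-derived in full precision using the weight values on 2602 t of glass as quoted within either problem or answer.
Oxide masses out of the charge:
  SiO2: 651.4·0.6772 + 1669·0.9951 = 2102 t
  Al2O3: 651.4·0.1973 + 1669·0.003000 = 133.5 t
  Na2O: 651.4·0.1126 + 669.3·0.4373 = 366.0 t
LOI: 651.4·0.01290 + 669.3·0.5627 + 1669·0.001900 = 388.2 t
Resulting glass, batch − LOI: 2990 − 388.2 = 2602 t (the oxide masses sum to this)
oxide / glass × 100 gives the wt %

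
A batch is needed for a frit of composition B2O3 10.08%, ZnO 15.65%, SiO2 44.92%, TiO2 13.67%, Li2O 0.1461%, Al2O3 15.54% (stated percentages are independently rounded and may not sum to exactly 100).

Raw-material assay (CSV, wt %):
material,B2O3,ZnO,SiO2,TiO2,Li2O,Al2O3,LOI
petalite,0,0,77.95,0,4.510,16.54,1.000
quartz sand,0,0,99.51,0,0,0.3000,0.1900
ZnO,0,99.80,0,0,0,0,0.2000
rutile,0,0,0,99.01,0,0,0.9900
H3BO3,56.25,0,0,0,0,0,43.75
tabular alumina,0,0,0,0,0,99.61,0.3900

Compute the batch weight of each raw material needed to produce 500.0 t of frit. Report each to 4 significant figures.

Batch per 500.0 t frit:
  petalite: 16.20 t
  quartz sand: 213.0 t
  ZnO: 78.41 t
  rutile: 69.03 t
  H3BO3: 89.60 t
  tabular alumina: 74.67 t
Total batch = 540.9 t; LOI loss = 40.90 t; yield = 92.44%

Working values appear rounded off to 4 significant figures as written. Every computation maintains full float precision from start to finish; a single rounding produces every reported figure. The derived quantities (six oxide percentages, ignition loss, yield, glass mass, the totals) are rebuilt at full float precision starting from the weights at 500.0 t of glass exactly as printed in either problem or answer.
Per-oxide target masses for 500.0 t frit:
  B2O3: 10.08% × 500.0 = 50.40 t
  ZnO: 15.65% × 500.0 = 78.25 t
  SiO2: 44.92% × 500.0 = 224.6 t
  TiO2: 13.67% × 500.0 = 68.35 t
  Li2O: 0.1461% × 500.0 = 0.7305 t
  Al2O3: 15.54% × 500.0 = 77.70 t
Mass-balance tally per oxide per the reported batch figures, relative to the basis at hand (summed amounts equal target values within answer rounding):
  B2O3: 89.60·0.5625 = 50.40 t (target 50.40 t)
  ZnO: 78.41·0.9980 = 78.25 t (target 78.25 t)
  SiO2: 16.20·0.7795 + 213.0·0.9951 = 224.6 t (target 224.6 t)
  TiO2: 69.03·0.9901 = 68.35 t (target 68.35 t)
  Li2O: 16.20·0.04510 = 0.7306 t (target 0.7305 t)
  Al2O3: 16.20·0.1654 + 213.0·0.003000 + 74.67·0.9961 = 77.70 t (target 77.70 t)
Glass-mass closure: Σ batch − LOI loss = 500.0 t (per-oxide target masses sum to 500.0 t; stated basis 500.0 t — deltas are rounding alone).
Summing the batch: Σ batch = 540.9 t; LOI removed, Σ of batch·LOI: 40.90 t; as yield: glass ÷ batch → 92.44%.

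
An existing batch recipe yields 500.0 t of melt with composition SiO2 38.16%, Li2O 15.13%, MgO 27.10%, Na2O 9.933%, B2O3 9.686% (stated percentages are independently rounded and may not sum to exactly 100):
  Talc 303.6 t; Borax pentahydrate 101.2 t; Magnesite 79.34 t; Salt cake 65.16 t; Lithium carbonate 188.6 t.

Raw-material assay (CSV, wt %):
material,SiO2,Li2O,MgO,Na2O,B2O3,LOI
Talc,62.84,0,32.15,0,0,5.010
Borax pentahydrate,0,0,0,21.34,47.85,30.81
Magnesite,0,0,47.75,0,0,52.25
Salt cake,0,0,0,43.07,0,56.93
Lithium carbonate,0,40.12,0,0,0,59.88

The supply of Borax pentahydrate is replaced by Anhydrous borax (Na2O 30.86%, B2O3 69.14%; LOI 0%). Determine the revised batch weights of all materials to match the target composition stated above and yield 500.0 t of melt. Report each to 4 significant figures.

Revised batch per 500.0 t melt:
  Talc: 303.6 t
  Anhydrous borax: 70.05 t
  Magnesite: 79.34 t
  Salt cake: 65.12 t
  Lithium carbonate: 188.6 t
Total batch = 706.7 t; LOI loss = 206.7 t

All arithmetic holds full float precision throughout — in-progress results are shown with 4-significant-figure rounding in the working. Every reported figure is rounded just once; the derived quantities are rebuilt from the weighed amounts on 500.0 t of glass at full precision (net glass mass, totals, the yield, LOI, the five compositions), as quoted within the problem or the answer.
Per-oxide target masses for 500.0 t melt:
  SiO2: 38.16% × 500.0 = 190.8 t
  Li2O: 15.13% × 500.0 = 75.65 t
  MgO: 27.10% × 500.0 = 135.5 t
  Na2O: 9.933% × 500.0 = 49.66 t
  B2O3: 9.686% × 500.0 = 48.43 t
Verifying the oxide balance working from each reported weight, per the basis as stated (each sum matches its target mass within answer rounding):
  SiO2: 303.6·0.6284 = 190.8 t (target 190.8 t)
  Li2O: 188.6·0.4012 = 75.67 t (target 75.65 t)
  MgO: 303.6·0.3215 + 79.34·0.4775 = 135.5 t (target 135.5 t)
  Na2O: 70.05·0.3086 + 65.12·0.4307 = 49.66 t (target 49.66 t)
  B2O3: 70.05·0.6914 = 48.43 t (target 48.43 t)
Glass-mass closure: batch total minus LOI = 500.0 t (summing oxide targets gives 500.0 t; against the stated basis, 500.0 t — a pure rounding effect).
Batch total: Σ batch = 706.7 t; the LOI term Σ batch·LOI equals 206.7 t; yield = glass ÷ total batch = 70.76%.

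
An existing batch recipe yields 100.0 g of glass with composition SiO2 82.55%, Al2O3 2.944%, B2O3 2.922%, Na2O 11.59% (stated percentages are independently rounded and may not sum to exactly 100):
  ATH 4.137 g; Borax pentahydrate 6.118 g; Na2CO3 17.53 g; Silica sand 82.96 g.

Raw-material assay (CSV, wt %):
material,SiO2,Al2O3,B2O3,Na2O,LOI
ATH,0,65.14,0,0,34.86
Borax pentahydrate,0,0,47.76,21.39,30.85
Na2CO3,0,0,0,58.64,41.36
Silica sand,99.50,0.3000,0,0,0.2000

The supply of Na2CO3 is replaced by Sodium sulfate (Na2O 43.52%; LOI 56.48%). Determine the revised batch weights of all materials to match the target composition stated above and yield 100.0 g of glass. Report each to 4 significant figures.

Mid-chain values are printed, rounded to 4 significant digits, across the worked steps — the working math maintains full float precision at all times. Exactly one rounding is applied to every reported figure — the derived quantities (glass mass, ignition loss, totals, four oxide percentages, yield) are rebuilt starting from the weights at 100.0 g of glass at exact precision as given in question or answer.
Target masses of each oxide per 100.0 g glass:
  SiO2: 82.55% × 100.0 = 82.55 g
  Al2O3: 2.944% × 100.0 = 2.944 g
  B2O3: 2.922% × 100.0 = 2.922 g
  Na2O: 11.59% × 100.0 = 11.59 g
A balance pass over the oxides, from the weights as reported, at the basis given (sums match the target masses inside rounding margins):
  SiO2: 82.96·0.9950 = 82.55 g (target 82.55 g)
  Al2O3: 4.137·0.6514 + 82.96·0.003000 = 2.944 g (target 2.944 g)
  B2O3: 6.118·0.4776 = 2.922 g (target 2.922 g)
  Na2O: 6.118·0.2139 + 23.62·0.4352 = 11.59 g (target 11.59 g)
Glass-mass bookkeeping: batch total minus LOI = 100.0 g (summing oxide targets gives 100.0 g; against the stated basis, 100.0 g — a pure rounding effect).
Total batch = Σ batch = 116.8 g; LOI removed, Σ of batch·LOI: 16.84 g; yield = glass ÷ total batch = 85.59%.

Revised batch per 100.0 g glass:
  ATH: 4.137 g
  Borax pentahydrate: 6.118 g
  Sodium sulfate: 23.62 g
  Silica sand: 82.96 g
Total batch = 116.8 g; LOI loss = 16.84 g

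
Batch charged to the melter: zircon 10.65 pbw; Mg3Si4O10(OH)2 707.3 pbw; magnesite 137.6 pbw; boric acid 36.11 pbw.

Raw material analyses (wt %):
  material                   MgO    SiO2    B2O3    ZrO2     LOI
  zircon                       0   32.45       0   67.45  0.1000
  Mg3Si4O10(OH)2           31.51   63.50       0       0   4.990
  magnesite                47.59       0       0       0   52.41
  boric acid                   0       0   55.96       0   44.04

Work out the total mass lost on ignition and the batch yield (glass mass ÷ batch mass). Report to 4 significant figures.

LOI loss = 123.3 pbw; glass = 768.3 pbw; yield = 86.17%

The working math keeps full float precision through every step. In-progress results are displayed (rounded to four significant figures) as written. Every reported result takes just one rounding — derived quantities (totals, LOI, the four compositions, net glass mass, yield) are rebuilt in full float precision using the weight values per 768.3 pbw of glass precisely as stated by either problem or answer.
LOI of each material in turn:
  zircon: 10.65 × 0.001000 = 0.01065 pbw
  Mg3Si4O10(OH)2: 707.3 × 0.04990 = 35.29 pbw
  magnesite: 137.6 × 0.5241 = 72.12 pbw
  boric acid: 36.11 × 0.4404 = 15.90 pbw
Total LOI = 123.3 pbw
Glass = batch − LOI = 891.7 − 123.3 = 768.3 pbw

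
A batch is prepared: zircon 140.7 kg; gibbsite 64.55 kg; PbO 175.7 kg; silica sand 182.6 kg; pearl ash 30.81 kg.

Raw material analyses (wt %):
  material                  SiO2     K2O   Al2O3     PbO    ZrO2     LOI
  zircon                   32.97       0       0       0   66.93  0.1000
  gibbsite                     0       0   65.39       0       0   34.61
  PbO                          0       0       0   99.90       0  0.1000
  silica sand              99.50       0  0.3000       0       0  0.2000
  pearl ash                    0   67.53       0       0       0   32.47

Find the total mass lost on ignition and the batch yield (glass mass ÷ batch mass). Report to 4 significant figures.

LOI loss = 33.03 kg; glass = 561.3 kg; yield = 94.44%

Working values are shown, with 4-significant-figure rounding, in the working; each numeric step holds exact precision through the solve; a single rounding finalizes each reported value; derived quantities, which include net glass mass, totals, LOI, five oxide percentages, yield, are computed in exact precision, as they appear in the problem or the answer, from the batch weights on 561.3 kg of glass.
Each material's LOI contribution:
  zircon: 140.7 × 0.001000 = 0.1407 kg
  gibbsite: 64.55 × 0.3461 = 22.34 kg
  PbO: 175.7 × 0.001000 = 0.1757 kg
  silica sand: 182.6 × 0.002000 = 0.3652 kg
  pearl ash: 30.81 × 0.3247 = 10.00 kg
Total LOI = 33.03 kg
Glass = batch − LOI = 594.4 − 33.03 = 561.3 kg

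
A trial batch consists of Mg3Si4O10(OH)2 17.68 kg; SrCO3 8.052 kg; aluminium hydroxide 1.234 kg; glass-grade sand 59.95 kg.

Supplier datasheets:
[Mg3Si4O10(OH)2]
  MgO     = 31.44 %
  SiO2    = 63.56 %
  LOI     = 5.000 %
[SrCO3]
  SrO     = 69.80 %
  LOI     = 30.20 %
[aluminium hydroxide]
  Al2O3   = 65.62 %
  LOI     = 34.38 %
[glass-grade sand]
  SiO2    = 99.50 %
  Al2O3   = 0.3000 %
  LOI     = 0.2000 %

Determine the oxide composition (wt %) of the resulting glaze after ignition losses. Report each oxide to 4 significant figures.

Glass mass = 83.06 kg (batch 86.92 − LOI 3.860).
Composition: MgO 6.693%, SrO 6.767%, SiO2 85.35%, Al2O3 1.191%

The intermediate values are displayed rounded to four significant digits; the whole derivation runs at full float precision throughout — every reported value carries a single rounding — derived quantities (four oxide percentages, totals, ignition loss, yield, net glass mass) are re-derived from the batch weights at 83.06 kg of glass in exact precision, as quoted within problem or answer.
Delivered oxide masses:
  MgO: 17.68·0.3144 = 5.559 kg
  SrO: 8.052·0.6980 = 5.620 kg
  SiO2: 17.68·0.6356 + 59.95·0.9950 = 70.89 kg
  Al2O3: 1.234·0.6562 + 59.95·0.003000 = 0.9896 kg
LOI: 17.68·0.05000 + 8.052·0.3020 + 1.234·0.3438 + 59.95·0.002000 = 3.860 kg
Net of LOI, the glass mass = 86.92 − 3.860 = 83.06 kg (matching Σ of the oxides)
percent by weight: oxide/glass ×100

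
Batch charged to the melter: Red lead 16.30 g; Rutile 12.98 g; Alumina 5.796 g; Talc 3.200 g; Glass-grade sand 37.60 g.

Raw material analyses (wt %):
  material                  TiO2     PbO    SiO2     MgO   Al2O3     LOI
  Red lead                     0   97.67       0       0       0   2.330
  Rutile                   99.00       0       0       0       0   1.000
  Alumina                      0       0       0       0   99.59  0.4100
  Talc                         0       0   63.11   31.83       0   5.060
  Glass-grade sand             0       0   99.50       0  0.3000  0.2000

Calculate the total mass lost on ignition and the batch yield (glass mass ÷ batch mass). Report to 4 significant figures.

All arithmetic runs at full float precision end to end; working values are printed (rounded to 4 significant figures) on the page. Each reported value is rounded exactly once. The derived quantities (the five compositions, glass mass, LOI, totals, the yield) are re-derived from the weighed amounts at 75.11 g of glass at full precision as given in the problem or answer text.
Material-by-material LOI:
  Red lead: 16.30 × 0.02330 = 0.3798 g
  Rutile: 12.98 × 0.01000 = 0.1298 g
  Alumina: 5.796 × 0.004100 = 0.02376 g
  Talc: 3.200 × 0.05060 = 0.1619 g
  Glass-grade sand: 37.60 × 0.002000 = 0.07520 g
Total LOI = 0.7705 g
Glass = batch − LOI = 75.88 − 0.7705 = 75.11 g

LOI loss = 0.7705 g; glass = 75.11 g; yield = 98.98%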